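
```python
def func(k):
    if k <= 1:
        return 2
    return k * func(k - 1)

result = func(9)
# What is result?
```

func(9) = 9 * 8 * 7 * 6 * 5 * 4 * 3 * 2 * 2 = 725760

Answer: 725760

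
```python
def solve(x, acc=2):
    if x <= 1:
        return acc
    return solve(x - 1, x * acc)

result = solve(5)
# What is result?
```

Accumulator trace (n, acc): (5, 2) -> (4, 10) -> (3, 40) -> (2, 120) -> (1, 240) -> return 240

Answer: 240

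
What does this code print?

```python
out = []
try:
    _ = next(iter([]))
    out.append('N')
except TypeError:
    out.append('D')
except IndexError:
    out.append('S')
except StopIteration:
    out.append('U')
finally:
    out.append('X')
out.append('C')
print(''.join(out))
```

Execution trace: 'U' (except StopIteration) → 'X' (finally) → 'C' (after the try/except). Output: UXC

Answer: UXC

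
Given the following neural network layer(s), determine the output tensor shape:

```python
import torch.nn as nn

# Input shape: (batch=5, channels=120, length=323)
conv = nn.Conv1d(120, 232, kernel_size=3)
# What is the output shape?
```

Input: (5, 120, 323) -> Output: (5, 232, 321)

Answer: (5, 232, 321)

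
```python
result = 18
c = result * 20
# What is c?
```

Trace:
`result = 18` → result = 18
`c = result * 20` → c = 360
So c = 360

Answer: 360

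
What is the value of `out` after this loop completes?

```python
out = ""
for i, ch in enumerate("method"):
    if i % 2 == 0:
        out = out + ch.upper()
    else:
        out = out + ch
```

Uppercase even positions in 'method'
`out` takes the values: "" → "M" → "Me" → "MeT" → "MeTh" → "MeThO" → "MeThOd"

Answer: "MeThOd"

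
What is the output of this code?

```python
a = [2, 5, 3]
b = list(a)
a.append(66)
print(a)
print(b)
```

Key concept: list() constructor creates copy.
Step by step:
`a = [2, 5, 3]` → a = [2, 5, 3]
`b = list(a)` → b = [2, 5, 3]
`a.append(66)` → a = [2, 5, 3, 66]
`print(a)` → prints [2, 5, 3, 66]
`print(b)` → prints [2, 5, 3]

Answer:
[2, 5, 3, 66]
[2, 5, 3]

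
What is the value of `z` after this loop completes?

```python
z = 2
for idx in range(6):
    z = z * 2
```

Multiply by 2, 6 times: 2 * 2^6 = 128
`z` takes the values: 2 → 4 → 8 → 16 → 32 → 64 → 128

Answer: 128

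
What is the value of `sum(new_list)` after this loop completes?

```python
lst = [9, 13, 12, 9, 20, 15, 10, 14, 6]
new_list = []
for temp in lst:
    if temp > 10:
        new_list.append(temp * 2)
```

Sum of doubled values > 10
`new_list` takes the values: [] → [26] → [26, 24] → [26, 24, 40] → [26, 24, 40, 30] → [26, 24, 40, 30, 28]
So `sum(new_list)` = 148

Answer: 148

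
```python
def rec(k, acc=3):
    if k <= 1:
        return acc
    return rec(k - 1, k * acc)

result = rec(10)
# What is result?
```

Accumulator trace (n, acc): (10, 3) -> (9, 30) -> (8, 270) -> (7, 2160) -> (6, 15120) -> (5, 90720) -> (4, 453600) -> (3, 1814400) -> (2, 5443200) -> (1, 10886400) -> return 10886400

Answer: 10886400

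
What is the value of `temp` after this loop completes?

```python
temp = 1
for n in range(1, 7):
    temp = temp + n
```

Start at 1, add 1 through 6
`temp` takes the values: 1 → 2 → 4 → 7 → 11 → 16 → 22

Answer: 22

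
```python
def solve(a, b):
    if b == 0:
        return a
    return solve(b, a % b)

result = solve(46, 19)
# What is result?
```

solve(46, 19) -> solve(19, 8) -> solve(8, 3) -> solve(3, 2) -> solve(2, 1) -> solve(1, 0) -> 1

Answer: 1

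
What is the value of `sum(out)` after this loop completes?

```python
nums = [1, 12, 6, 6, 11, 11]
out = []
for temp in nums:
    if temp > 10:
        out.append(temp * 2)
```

Sum of doubled values > 10
`out` takes the values: [] → [24] → [24, 22] → [24, 22, 22]
So `sum(out)` = 68

Answer: 68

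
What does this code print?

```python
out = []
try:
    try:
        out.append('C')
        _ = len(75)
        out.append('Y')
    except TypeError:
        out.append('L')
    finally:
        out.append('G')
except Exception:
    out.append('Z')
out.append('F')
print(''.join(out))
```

Execution trace: 'C' (inner try body) → 'L' (inner except TypeError) → 'G' (inner finally) → 'F' (after the try/except). Output: CLGF

Answer: CLGF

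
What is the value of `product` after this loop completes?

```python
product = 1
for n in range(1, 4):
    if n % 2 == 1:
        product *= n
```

Product of odd numbers 1 to 3
`product` takes the values: 1 → 3

Answer: 3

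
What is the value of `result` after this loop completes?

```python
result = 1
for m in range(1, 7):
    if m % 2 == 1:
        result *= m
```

Product of odd numbers 1 to 6
`result` takes the values: 1 → 3 → 15

Answer: 15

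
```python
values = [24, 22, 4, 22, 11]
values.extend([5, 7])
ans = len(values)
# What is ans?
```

Trace:
`values = [24, 22, 4, 22, 11]` → values = [24, 22, 4, 22, 11]
`values.extend([5, 7])` → values = [24, 22, 4, 22, 11, 5, 7]
`ans = len(values)` → ans = 7
So ans = 7

Answer: 7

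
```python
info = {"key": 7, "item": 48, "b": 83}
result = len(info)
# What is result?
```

Trace:
`info = {"key": 7, "item": 48, "b": 83}` → info = {'key': 7, 'item': 48, 'b': 83}
`result = len(info)` → result = 3
So result = 3

Answer: 3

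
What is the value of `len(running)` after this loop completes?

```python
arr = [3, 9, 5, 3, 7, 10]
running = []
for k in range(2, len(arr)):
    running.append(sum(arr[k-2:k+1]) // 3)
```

Number of 3-element averages
`running` takes the values: [] → [5] → [5, 5] → [5, 5, 5] → [5, 5, 5, 6]
So `len(running)` = 4

Answer: 4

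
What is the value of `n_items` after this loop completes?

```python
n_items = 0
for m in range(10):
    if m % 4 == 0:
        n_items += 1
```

Count numbers divisible by 4 in range(10)
`n_items` takes the values: 0 → 1 → 2 → 3

Answer: 3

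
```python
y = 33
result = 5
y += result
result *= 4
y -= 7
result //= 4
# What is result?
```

Trace:
`y = 33` → y = 33
`result = 5` → result = 5
`y += result` → y = 38
`result *= 4` → result = 20
`y -= 7` → y = 31
`result //= 4` → result = 5
So result = 5

Answer: 5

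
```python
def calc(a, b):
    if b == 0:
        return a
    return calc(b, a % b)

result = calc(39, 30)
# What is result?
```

calc(39, 30) -> calc(30, 9) -> calc(9, 3) -> calc(3, 0) -> 3

Answer: 3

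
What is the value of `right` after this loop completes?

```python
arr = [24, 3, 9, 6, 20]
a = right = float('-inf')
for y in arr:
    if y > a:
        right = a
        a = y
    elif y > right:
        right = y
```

Second largest (with repeats) in [24, 3, 9, 6, 20]
`right` takes the values: -inf → 3 → 9 → 20

Answer: 20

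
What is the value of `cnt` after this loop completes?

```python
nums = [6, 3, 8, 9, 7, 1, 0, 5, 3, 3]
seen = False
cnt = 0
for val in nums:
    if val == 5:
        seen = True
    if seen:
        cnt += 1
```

Count elements after first 5 in [6, 3, 8, 9, 7, 1, 0, 5, 3, 3]
`cnt` takes the values: 0 → 1 → 2 → 3

Answer: 3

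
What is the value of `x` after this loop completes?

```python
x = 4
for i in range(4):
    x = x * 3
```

Multiply by 3, 4 times: 4 * 3^4 = 324
`x` takes the values: 4 → 12 → 36 → 108 → 324

Answer: 324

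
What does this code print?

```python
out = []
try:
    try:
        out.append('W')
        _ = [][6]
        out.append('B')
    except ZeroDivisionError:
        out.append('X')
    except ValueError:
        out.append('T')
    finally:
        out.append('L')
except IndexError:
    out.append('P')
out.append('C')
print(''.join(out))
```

Execution trace: 'W' (try body) → 'L' (finally) → 'P' (outer except IndexError) → 'C' (after the try/except). Output: WLPC

Answer: WLPC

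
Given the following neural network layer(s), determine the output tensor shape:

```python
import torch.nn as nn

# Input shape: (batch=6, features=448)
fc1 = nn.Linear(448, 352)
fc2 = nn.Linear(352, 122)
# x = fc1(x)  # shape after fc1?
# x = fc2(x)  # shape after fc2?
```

Input: (6, 448) -> after fc1: (6, 352) -> Output: (6, 122)

Answer: (6, 122)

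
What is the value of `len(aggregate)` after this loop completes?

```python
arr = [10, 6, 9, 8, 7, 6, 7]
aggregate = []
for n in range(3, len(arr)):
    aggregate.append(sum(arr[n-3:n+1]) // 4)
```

Number of 4-element averages
`aggregate` takes the values: [] → [8] → [8, 7] → [8, 7, 7] → [8, 7, 7, 7]
So `len(aggregate)` = 4

Answer: 4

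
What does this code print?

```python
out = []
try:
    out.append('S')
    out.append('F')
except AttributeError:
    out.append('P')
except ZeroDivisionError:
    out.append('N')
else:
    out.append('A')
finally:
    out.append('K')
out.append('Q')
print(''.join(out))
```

Execution trace: 'S' (try body) → 'F' (try body, no exception) → 'A' (else) → 'K' (finally) → 'Q' (after the try/except). Output: SFAKQ

Answer: SFAKQ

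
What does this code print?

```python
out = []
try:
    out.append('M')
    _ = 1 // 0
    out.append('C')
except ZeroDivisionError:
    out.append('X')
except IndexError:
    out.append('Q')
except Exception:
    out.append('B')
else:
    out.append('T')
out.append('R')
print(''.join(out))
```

Execution trace: 'M' (try body) → 'X' (except ZeroDivisionError) → 'R' (after the try/except). Output: MXR

Answer: MXR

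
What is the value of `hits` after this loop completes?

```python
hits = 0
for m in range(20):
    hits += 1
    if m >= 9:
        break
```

Loop breaks when m reaches 9, hits is 10
`hits` takes the values: 0 → 1 → 2 → 3 → 4 → 5 → 6 → 7 → 8 → 9 → 10

Answer: 10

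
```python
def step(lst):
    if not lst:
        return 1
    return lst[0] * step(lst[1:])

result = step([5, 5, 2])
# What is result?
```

Product over [5, 5, 2] = 5 * 5 * 2 = 50

Answer: 50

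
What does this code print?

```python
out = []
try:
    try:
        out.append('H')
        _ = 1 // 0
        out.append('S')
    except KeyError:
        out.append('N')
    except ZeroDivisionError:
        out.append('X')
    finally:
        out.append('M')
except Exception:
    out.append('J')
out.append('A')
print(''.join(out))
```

Execution trace: 'H' (inner try body) → 'X' (inner except ZeroDivisionError) → 'M' (inner finally) → 'A' (after the try/except). Output: HXMA

Answer: HXMA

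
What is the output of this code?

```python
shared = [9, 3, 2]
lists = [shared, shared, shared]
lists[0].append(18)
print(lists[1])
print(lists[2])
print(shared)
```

Key concept: list of same reference.
Step by step:
`shared = [9, 3, 2]` → shared = [9, 3, 2]
`lists = [shared, shared, shared]` → lists = [[9, 3, 2], [9, 3, 2], [9, 3, 2]]
`lists[0].append(18)` → shared = [9, 3, 2, 18]; lists = [[9, 3, 2, 18], [9, 3, 2, 18], [9, 3, 2, 18]]
`print(lists[1])` → prints [9, 3, 2, 18]
`print(lists[2])` → prints [9, 3, 2, 18]
`print(shared)` → prints [9, 3, 2, 18]

Answer:
[9, 3, 2, 18]
[9, 3, 2, 18]
[9, 3, 2, 18]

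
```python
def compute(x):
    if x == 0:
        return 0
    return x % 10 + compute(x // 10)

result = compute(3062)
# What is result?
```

Sum of digits of 3062: 2 + 6 + 0 + 3 = 11

Answer: 11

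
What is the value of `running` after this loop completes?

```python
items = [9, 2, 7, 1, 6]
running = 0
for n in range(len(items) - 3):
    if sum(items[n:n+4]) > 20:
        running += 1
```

Count windows with sum > 20
`running` takes the values: 0

Answer: 0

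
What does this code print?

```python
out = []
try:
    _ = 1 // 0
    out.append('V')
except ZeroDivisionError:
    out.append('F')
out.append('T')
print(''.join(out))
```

Execution trace: 'F' (except ZeroDivisionError) → 'T' (after the try/except). Output: FT

Answer: FT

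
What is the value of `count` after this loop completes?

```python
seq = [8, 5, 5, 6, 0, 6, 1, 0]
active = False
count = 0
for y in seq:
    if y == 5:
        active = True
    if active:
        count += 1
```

Count elements after first 5 in [8, 5, 5, 6, 0, 6, 1, 0]
`count` takes the values: 0 → 1 → 2 → 3 → 4 → 5 → 6 → 7

Answer: 7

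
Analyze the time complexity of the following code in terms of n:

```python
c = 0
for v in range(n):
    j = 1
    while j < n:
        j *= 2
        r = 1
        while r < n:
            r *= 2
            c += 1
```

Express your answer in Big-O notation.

Each loop level contributes: n × log n × log n. Multiplying the contributions gives O(n log² n).

Answer: O(n log² n)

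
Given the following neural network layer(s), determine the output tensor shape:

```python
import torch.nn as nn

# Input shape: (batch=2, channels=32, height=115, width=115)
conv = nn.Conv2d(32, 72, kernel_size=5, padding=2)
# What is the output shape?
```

Input: (2, 32, 115, 115) -> Output: (2, 72, 115, 115)

Answer: (2, 72, 115, 115)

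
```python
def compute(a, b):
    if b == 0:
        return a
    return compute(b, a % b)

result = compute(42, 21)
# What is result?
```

compute(42, 21) -> compute(21, 0) -> 21

Answer: 21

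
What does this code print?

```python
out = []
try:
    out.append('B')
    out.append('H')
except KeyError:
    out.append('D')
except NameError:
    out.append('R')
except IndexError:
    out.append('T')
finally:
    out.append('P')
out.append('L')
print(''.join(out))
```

Execution trace: 'B' (try body) → 'H' (try body, no exception) → 'P' (finally) → 'L' (after the try/except). Output: BHPL

Answer: BHPL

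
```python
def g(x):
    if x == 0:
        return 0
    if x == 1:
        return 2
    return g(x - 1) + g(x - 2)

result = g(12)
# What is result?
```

Build up from base cases: g(0)=0, g(1)=2, g(2)=2, g(3)=4, g(4)=6, g(5)=10, g(6)=16, ..., g(12)=288

Answer: 288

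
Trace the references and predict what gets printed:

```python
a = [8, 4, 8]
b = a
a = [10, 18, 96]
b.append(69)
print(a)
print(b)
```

Key concept: rebinding vs mutation: a is rebound to a new list, b still points at the original.
Step by step:
`a = [8, 4, 8]` → a = [8, 4, 8]
`b = a` → b = [8, 4, 8] (same object as a)
`a = [10, 18, 96]` → a = [10, 18, 96]
`b.append(69)` → b = [8, 4, 8, 69]
`print(a)` → prints [10, 18, 96]
`print(b)` → prints [8, 4, 8, 69]

Answer:
[10, 18, 96]
[8, 4, 8, 69]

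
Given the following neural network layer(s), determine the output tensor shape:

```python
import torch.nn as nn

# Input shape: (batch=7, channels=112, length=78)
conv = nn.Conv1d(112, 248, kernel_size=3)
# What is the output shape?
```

Input: (7, 112, 78) -> Output: (7, 248, 76)

Answer: (7, 248, 76)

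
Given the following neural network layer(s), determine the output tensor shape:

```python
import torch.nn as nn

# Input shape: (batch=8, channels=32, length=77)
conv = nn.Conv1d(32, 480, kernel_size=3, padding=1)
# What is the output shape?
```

Input: (8, 32, 77) -> Output: (8, 480, 77)

Answer: (8, 480, 77)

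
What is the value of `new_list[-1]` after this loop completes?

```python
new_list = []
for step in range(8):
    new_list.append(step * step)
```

Last element of squares 0 to 7
`new_list` takes the values: [] → [0] → [0, 1] → [0, 1, 4] → [0, 1, 4, 9] → [0, 1, 4, 9, 16] → [0, 1, 4, 9, 16, 25] → [0, 1, 4, 9, 16, 25, 36] → [0, 1, 4, 9, 16, 25, 36, 49]
So `new_list[-1]` = 49

Answer: 49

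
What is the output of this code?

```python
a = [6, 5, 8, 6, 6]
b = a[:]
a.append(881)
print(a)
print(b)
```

Key concept: slice [:] creates copy.
Step by step:
`a = [6, 5, 8, 6, 6]` → a = [6, 5, 8, 6, 6]
`b = a[:]` → b = [6, 5, 8, 6, 6]
`a.append(881)` → a = [6, 5, 8, 6, 6, 881]
`print(a)` → prints [6, 5, 8, 6, 6, 881]
`print(b)` → prints [6, 5, 8, 6, 6]

Answer:
[6, 5, 8, 6, 6, 881]
[6, 5, 8, 6, 6]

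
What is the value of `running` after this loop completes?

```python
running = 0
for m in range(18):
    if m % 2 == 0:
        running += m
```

Sum of even numbers 0 to 17
`running` takes the values: 0 → 2 → 6 → 12 → 20 → 30 → 42 → 56 → 72

Answer: 72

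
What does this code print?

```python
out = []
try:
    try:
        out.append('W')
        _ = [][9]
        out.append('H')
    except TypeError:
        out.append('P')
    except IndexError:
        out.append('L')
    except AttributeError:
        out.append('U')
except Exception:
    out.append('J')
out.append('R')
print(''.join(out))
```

Execution trace: 'W' (inner try body) → 'L' (inner except IndexError) → 'R' (after the try/except). Output: WLR

Answer: WLR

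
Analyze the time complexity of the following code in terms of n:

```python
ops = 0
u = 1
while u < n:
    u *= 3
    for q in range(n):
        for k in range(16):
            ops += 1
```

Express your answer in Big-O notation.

Each loop level contributes: log n × n × 1. Multiplying the contributions gives O(n log n).

Answer: O(n log n)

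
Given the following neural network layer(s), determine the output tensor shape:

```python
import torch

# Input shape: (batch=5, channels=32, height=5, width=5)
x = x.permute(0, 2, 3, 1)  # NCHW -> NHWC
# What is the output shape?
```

Input: (5, 32, 5, 5) -> Output: (5, 5, 5, 32)

Answer: (5, 5, 5, 32)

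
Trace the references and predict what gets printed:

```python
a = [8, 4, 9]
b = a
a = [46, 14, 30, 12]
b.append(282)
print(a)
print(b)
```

Key concept: rebinding vs mutation: a is rebound to a new list, b still points at the original.
Step by step:
`a = [8, 4, 9]` → a = [8, 4, 9]
`b = a` → b = [8, 4, 9] (same object as a)
`a = [46, 14, 30, 12]` → a = [46, 14, 30, 12]
`b.append(282)` → b = [8, 4, 9, 282]
`print(a)` → prints [46, 14, 30, 12]
`print(b)` → prints [8, 4, 9, 282]

Answer:
[46, 14, 30, 12]
[8, 4, 9, 282]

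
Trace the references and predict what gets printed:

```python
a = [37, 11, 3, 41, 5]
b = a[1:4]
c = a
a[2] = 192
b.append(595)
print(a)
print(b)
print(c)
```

Key concept: slice vs alias.
Step by step:
`a = [37, 11, 3, 41, 5]` → a = [37, 11, 3, 41, 5]
`b = a[1:4]` → b = [11, 3, 41]
`c = a` → c = [37, 11, 3, 41, 5] (same object as a)
`a[2] = 192` → a = [37, 11, 192, 41, 5] (same object as c); c = [37, 11, 192, 41, 5] (same object as a)
`b.append(595)` → b = [11, 3, 41, 595]
`print(a)` → prints [37, 11, 192, 41, 5]
`print(b)` → prints [11, 3, 41, 595]
`print(c)` → prints [37, 11, 192, 41, 5]

Answer:
[37, 11, 192, 41, 5]
[11, 3, 41, 595]
[37, 11, 192, 41, 5]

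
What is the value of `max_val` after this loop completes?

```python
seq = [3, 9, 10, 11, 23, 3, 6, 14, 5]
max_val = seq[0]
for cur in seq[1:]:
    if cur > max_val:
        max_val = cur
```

Maximum of [3, 9, 10, 11, 23, 3, 6, 14, 5]
`max_val` takes the values: 3 → 9 → 10 → 11 → 23

Answer: 23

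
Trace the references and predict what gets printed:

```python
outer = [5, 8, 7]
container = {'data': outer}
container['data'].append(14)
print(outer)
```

Key concept: dict holds reference to list.
Step by step:
`outer = [5, 8, 7]` → outer = [5, 8, 7]
`container = {'data': outer}` → container = {'data': [5, 8, 7]}
`container['data'].append(14)` → outer = [5, 8, 7, 14]; container = {'data': [5, 8, 7, 14]}
`print(outer)` → prints [5, 8, 7, 14]

Answer: [5, 8, 7, 14]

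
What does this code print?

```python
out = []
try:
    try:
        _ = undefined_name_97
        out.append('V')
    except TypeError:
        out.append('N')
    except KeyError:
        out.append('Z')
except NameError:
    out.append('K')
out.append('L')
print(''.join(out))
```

Execution trace: 'K' (outer except NameError) → 'L' (after the try/except). Output: KL

Answer: KL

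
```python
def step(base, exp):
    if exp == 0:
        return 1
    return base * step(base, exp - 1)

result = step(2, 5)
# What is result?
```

step(2, 5) = 2 * 2 * 2 * 2 * 2 = 32

Answer: 32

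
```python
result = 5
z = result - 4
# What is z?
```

Trace:
`result = 5` → result = 5
`z = result - 4` → z = 1
So z = 1

Answer: 1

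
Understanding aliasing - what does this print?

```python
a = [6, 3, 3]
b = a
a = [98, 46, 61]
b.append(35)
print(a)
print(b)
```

Key concept: rebinding vs mutation: a is rebound to a new list, b still points at the original.
Step by step:
`a = [6, 3, 3]` → a = [6, 3, 3]
`b = a` → b = [6, 3, 3] (same object as a)
`a = [98, 46, 61]` → a = [98, 46, 61]
`b.append(35)` → b = [6, 3, 3, 35]
`print(a)` → prints [98, 46, 61]
`print(b)` → prints [6, 3, 3, 35]

Answer:
[98, 46, 61]
[6, 3, 3, 35]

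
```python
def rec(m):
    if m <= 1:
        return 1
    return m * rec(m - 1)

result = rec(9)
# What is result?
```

rec(9) = 9 * 8 * 7 * 6 * 5 * 4 * 3 * 2 * 1 = 362880

Answer: 362880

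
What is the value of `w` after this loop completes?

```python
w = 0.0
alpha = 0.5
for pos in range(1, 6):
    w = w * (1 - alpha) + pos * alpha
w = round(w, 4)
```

Moving average with lr=0.5
`w` takes the values: 0.0 → 0.5 → 1.25 → 2.125 → 3.0625 → 4.03125 → 4.0312

Answer: 4.0312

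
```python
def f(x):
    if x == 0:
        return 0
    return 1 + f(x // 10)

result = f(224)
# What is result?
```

Count of digits of 224: 3

Answer: 3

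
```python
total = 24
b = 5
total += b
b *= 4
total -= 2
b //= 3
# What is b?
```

Trace:
`total = 24` → total = 24
`b = 5` → b = 5
`total += b` → total = 29
`b *= 4` → b = 20
`total -= 2` → total = 27
`b //= 3` → b = 6
So b = 6

Answer: 6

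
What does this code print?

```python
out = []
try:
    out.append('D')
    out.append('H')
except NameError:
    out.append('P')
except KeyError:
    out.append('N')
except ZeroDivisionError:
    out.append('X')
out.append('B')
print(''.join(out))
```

Execution trace: 'D' (try body) → 'H' (try body, no exception) → 'B' (after the try/except). Output: DHB

Answer: DHB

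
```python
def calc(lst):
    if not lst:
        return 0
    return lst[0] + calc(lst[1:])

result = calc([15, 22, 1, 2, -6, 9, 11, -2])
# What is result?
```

15 + 22 + 1 + 2 + (-6) + 9 + 11 + (-2) + 0 = 52

Answer: 52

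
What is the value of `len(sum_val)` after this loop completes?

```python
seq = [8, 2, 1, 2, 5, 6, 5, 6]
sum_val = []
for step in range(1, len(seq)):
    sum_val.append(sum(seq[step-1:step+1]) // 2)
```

Number of 2-element averages
`sum_val` takes the values: [] → [5] → [5, 1] → [5, 1, 1] → [5, 1, 1, 3] → [5, 1, 1, 3, 5] → [5, 1, 1, 3, 5, 5] → [5, 1, 1, 3, 5, 5, 5]
So `len(sum_val)` = 7

Answer: 7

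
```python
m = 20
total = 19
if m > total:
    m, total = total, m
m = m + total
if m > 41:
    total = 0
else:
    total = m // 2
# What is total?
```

Trace:
`m = 20` → m = 20
`total = 19` → total = 19
`if m > total: ...` → m > total is True → m = 19; total = 20
`m = m + total` → m = 39
`if m > 41: ...` → m > 41 is False, take else branch → total = 19
So total = 19

Answer: 19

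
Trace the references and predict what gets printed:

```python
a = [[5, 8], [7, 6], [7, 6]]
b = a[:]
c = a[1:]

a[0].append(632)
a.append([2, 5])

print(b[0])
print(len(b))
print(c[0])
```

Key concept: slice with nested mutation.
Step by step:
`a = [[5, 8], [7, 6], [7, 6]]` → a = [[5, 8], [7, 6], [7, 6]]
`b = a[:]` → b = [[5, 8], [7, 6], [7, 6]]
`c = a[1:]` → c = [[7, 6], [7, 6]]
`a[0].append(632)` → a = [[5, 8, 632], [7, 6], [7, 6]]; b = [[5, 8, 632], [7, 6], [7, 6]]
`a.append([2, 5])` → a = [[5, 8, 632], [7, 6], [7, 6], [2, 5]]
`print(b[0])` → prints [5, 8, 632]
`print(len(b))` → prints 3
`print(c[0])` → prints [7, 6]

Answer:
[5, 8, 632]
3
[7, 6]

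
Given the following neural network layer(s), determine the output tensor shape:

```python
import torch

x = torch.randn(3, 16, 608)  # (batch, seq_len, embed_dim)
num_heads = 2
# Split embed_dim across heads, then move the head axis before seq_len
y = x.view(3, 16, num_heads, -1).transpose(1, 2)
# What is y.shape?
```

Input: (3, 16, 608) -> head_dim = 608 // 2 = 304; after view: (3, 16, 2, 304) -> after transpose(1, 2): (3, 2, 16, 304) -> Output: (3, 2, 16, 304)

Answer: (3, 2, 16, 304)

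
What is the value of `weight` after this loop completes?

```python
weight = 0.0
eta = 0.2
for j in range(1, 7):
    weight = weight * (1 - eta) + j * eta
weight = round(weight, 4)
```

Moving average with lr=0.2
`weight` takes the values: 0.0 → 0.2 → 0.56 → 1.048 → 1.6384 → 2.31072 → 3.048576 → 3.0486

Answer: 3.0486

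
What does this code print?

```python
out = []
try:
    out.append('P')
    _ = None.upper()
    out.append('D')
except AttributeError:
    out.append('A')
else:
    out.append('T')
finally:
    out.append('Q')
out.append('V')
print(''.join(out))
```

Execution trace: 'P' (try body) → 'A' (except AttributeError) → 'Q' (finally) → 'V' (after the try/except). Output: PAQV

Answer: PAQV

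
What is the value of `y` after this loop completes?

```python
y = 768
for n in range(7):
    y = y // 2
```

Halve 7 times: 768 // 2^7 = 6
`y` takes the values: 768 → 384 → 192 → 96 → 48 → 24 → 12 → 6

Answer: 6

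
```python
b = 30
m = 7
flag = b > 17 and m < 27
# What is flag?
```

Trace:
`b = 30` → b = 30
`m = 7` → m = 7
`flag = b > 17 and m < 27` → flag = True
So flag = True

Answer: True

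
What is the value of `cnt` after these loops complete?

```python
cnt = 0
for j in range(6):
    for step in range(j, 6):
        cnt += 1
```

Upper triangle: 6 + 5 + ... + 1
`cnt` takes the values: 0 → 1 → 2 → 3 → 4 → 5 → 6 → 7 → 8 → 9 → 10 → 11 → 12 → 13 → 14 → 15 → 16 → 17 → 18 → 19 → 20 → 21

Answer: 21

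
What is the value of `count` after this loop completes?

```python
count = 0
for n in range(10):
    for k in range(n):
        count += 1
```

Triangle number: 0+1+2+...+9
`count` takes the values: 0 → 1 → 2 → 3 → 4 → 5 → 6 → 7 → 8 → 9 → 10 → 11 → 12 → 13 → 14 → 15 → 16 → 17 → 18 → 19 → 20 → 21 → 22 → 23 → 24 → 25 → 26 → 27 → 28 → 29 → … → 41 → 42 → 43 → 44 → 45

Answer: 45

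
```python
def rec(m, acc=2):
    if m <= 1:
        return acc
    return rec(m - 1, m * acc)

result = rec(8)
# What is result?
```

Accumulator trace (n, acc): (8, 2) -> (7, 16) -> (6, 112) -> (5, 672) -> (4, 3360) -> (3, 13440) -> (2, 40320) -> (1, 80640) -> return 80640

Answer: 80640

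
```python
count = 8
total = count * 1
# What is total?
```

Trace:
`count = 8` → count = 8
`total = count * 1` → total = 8
So total = 8

Answer: 8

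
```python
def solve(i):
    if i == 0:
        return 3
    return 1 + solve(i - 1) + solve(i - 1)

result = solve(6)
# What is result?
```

solve(i) = 1 + 2·solve(i-1), solve(0)=3. Closed form: (3+1)·2^6 - 1 = 255.

Answer: 255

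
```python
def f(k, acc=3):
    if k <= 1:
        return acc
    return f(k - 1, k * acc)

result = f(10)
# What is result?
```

Accumulator trace (n, acc): (10, 3) -> (9, 30) -> (8, 270) -> (7, 2160) -> (6, 15120) -> (5, 90720) -> (4, 453600) -> (3, 1814400) -> (2, 5443200) -> (1, 10886400) -> return 10886400

Answer: 10886400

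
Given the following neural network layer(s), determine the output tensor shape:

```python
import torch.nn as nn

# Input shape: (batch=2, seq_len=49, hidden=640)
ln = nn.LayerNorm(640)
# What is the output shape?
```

Input: (2, 49, 640) -> Output: (2, 49, 640)

Answer: (2, 49, 640)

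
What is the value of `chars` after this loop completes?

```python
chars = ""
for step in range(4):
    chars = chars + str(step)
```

Concatenate digits 0 to 3
`chars` takes the values: "" → "0" → "01" → "012" → "0123"

Answer: "0123"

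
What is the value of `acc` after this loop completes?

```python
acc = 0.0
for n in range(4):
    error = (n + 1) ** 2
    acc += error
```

Sum of squared losses 1² + 2² + ... + 4²
`acc` takes the values: 0.0 → 1.0 → 5.0 → 14.0 → 30.0

Answer: 30.0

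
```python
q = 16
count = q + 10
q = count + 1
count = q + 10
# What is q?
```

Trace:
`q = 16` → q = 16
`count = q + 10` → count = 26
`q = count + 1` → q = 27
`count = q + 10` → count = 37
So q = 27

Answer: 27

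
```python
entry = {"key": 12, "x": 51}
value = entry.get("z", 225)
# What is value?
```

Trace:
`entry = {"key": 12, "x": 51}` → entry = {'key': 12, 'x': 51}
`value = entry.get("z", 225)` → value = 225
So value = 225

Answer: 225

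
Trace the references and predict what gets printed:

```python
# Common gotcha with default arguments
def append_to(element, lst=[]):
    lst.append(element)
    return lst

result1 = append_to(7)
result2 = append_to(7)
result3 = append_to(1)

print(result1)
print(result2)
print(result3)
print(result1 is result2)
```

Key concept: mutable default argument gotcha.
Step by step:
`result1 = append_to(7)` → result1 = [7]
`result2 = append_to(7)` → result1 = [7, 7] (same object as result2); result2 = [7, 7] (same object as result1)
`result3 = append_to(1)` → result1 = [7, 7, 1] (same object as result2, result3); result2 = [7, 7, 1] (same object as result1, result3); result3 = [7, 7, 1] (same object as result1, result2)
`print(result1)` → prints [7, 7, 1]
`print(result2)` → prints [7, 7, 1]
`print(result3)` → prints [7, 7, 1]
`print(result1 is result2)` → prints True

Answer:
[7, 7, 1]
[7, 7, 1]
[7, 7, 1]
True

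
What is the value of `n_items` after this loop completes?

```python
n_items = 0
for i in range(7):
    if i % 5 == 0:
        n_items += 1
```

Count numbers divisible by 5 in range(7)
`n_items` takes the values: 0 → 1 → 2

Answer: 2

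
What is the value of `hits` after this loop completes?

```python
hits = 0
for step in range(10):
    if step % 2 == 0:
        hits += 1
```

Count numbers divisible by 2 in range(10)
`hits` takes the values: 0 → 1 → 2 → 3 → 4 → 5

Answer: 5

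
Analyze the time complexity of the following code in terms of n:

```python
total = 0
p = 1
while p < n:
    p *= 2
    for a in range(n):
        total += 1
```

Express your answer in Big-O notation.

Each loop level contributes: log n × n. Multiplying the contributions gives O(n log n).

Answer: O(n log n)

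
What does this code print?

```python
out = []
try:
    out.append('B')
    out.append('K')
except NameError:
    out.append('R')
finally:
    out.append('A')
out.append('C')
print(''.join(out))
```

Execution trace: 'B' (try body) → 'K' (try body, no exception) → 'A' (finally) → 'C' (after the try/except). Output: BKAC

Answer: BKAC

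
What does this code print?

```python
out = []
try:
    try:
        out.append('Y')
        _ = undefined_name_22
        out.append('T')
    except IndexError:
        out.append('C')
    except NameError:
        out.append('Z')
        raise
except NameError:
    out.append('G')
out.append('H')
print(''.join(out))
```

Execution trace: 'Y' (inner try body) → 'Z' (inner except NameError) → 'G' (outer except NameError) → 'H' (after the try/except). Output: YZGH

Answer: YZGH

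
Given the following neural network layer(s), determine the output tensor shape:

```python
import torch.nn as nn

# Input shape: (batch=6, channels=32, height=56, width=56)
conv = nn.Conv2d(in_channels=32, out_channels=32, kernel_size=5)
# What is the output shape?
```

Input: (6, 32, 56, 56) -> Output: (6, 32, 52, 52)

Answer: (6, 32, 52, 52)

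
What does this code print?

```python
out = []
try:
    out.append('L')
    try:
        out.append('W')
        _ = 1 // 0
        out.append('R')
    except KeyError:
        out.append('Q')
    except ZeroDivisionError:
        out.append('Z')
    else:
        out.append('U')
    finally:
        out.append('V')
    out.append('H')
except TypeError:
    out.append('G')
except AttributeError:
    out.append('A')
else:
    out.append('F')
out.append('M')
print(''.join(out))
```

Execution trace: 'L' (try body) → 'W' (inner try body) → 'Z' (inner except ZeroDivisionError) → 'V' (inner finally) → 'H' (try body, no exception) → 'F' (else) → 'M' (after the try/except). Output: LWZVHFM

Answer: LWZVHFM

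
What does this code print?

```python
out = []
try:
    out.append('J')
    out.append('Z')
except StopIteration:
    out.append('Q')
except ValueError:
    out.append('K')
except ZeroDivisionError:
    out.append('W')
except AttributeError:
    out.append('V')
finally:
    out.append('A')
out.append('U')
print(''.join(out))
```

Execution trace: 'J' (try body) → 'Z' (try body, no exception) → 'A' (finally) → 'U' (after the try/except). Output: JZAU

Answer: JZAU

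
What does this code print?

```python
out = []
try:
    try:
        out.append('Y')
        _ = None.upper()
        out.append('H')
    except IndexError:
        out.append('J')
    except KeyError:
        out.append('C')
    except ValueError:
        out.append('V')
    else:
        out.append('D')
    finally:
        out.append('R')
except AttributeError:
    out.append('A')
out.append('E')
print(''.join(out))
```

Execution trace: 'Y' (try body) → 'R' (finally) → 'A' (outer except AttributeError) → 'E' (after the try/except). Output: YRAE

Answer: YRAE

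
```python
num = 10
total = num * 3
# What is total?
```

Trace:
`num = 10` → num = 10
`total = num * 3` → total = 30
So total = 30

Answer: 30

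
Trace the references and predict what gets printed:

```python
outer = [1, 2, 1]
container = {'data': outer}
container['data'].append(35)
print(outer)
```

Key concept: dict holds reference to list.
Step by step:
`outer = [1, 2, 1]` → outer = [1, 2, 1]
`container = {'data': outer}` → container = {'data': [1, 2, 1]}
`container['data'].append(35)` → outer = [1, 2, 1, 35]; container = {'data': [1, 2, 1, 35]}
`print(outer)` → prints [1, 2, 1, 35]

Answer: [1, 2, 1, 35]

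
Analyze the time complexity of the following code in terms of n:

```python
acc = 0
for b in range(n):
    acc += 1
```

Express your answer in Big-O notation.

Each loop level contributes: n. Multiplying the contributions gives O(n).

Answer: O(n)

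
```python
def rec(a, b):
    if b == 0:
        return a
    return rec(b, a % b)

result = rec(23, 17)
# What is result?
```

rec(23, 17) -> rec(17, 6) -> rec(6, 5) -> rec(5, 1) -> rec(1, 0) -> 1

Answer: 1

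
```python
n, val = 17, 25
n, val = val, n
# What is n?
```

Trace:
`n, val = 17, 25` → n = 17; val = 25
`n, val = val, n` → n = 25; val = 17
So n = 25

Answer: 25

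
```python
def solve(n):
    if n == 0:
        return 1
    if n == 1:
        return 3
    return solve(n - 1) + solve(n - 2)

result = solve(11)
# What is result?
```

Build up from base cases: solve(0)=1, solve(1)=3, solve(2)=4, solve(3)=7, solve(4)=11, solve(5)=18, solve(6)=29, ..., solve(11)=322

Answer: 322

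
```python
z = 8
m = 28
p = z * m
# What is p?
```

Trace:
`z = 8` → z = 8
`m = 28` → m = 28
`p = z * m` → p = 224
So p = 224

Answer: 224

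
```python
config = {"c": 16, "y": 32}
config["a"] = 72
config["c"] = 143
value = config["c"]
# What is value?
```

Trace:
`config = {"c": 16, "y": 32}` → config = {'c': 16, 'y': 32}
`config["a"] = 72` → config = {'c': 16, 'y': 32, 'a': 72}
`config["c"] = 143` → config = {'c': 143, 'y': 32, 'a': 72}
`value = config["c"]` → value = 143
So value = 143

Answer: 143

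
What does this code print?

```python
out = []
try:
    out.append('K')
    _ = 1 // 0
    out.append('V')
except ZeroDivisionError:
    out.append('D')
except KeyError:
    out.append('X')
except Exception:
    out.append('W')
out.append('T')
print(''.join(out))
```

Execution trace: 'K' (try body) → 'D' (except ZeroDivisionError) → 'T' (after the try/except). Output: KDT

Answer: KDT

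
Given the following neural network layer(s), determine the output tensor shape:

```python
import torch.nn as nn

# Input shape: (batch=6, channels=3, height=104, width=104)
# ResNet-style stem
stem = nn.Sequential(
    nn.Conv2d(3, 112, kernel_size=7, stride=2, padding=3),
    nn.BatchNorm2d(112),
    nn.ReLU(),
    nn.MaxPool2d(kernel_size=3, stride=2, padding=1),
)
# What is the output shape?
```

Input: (6, 3, 104, 104) -> after Conv2d 7x7 stride=2: (6, 112, 52, 52) -> Output: (6, 112, 26, 26)

Answer: (6, 112, 26, 26)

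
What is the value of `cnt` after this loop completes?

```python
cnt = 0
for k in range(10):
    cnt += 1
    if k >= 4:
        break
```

Loop breaks when k reaches 4, cnt is 5
`cnt` takes the values: 0 → 1 → 2 → 3 → 4 → 5

Answer: 5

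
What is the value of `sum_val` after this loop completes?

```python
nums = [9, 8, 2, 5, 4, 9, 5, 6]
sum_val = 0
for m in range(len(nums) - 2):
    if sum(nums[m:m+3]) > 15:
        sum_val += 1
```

Count windows with sum > 15
`sum_val` takes the values: 0 → 1 → 2 → 3 → 4

Answer: 4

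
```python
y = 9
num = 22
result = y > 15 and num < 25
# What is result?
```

Trace:
`y = 9` → y = 9
`num = 22` → num = 22
`result = y > 15 and num < 25` → result = False
So result = False

Answer: False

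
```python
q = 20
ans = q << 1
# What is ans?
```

Trace:
`q = 20` → q = 20
`ans = q << 1` → ans = 40
So ans = 40

Answer: 40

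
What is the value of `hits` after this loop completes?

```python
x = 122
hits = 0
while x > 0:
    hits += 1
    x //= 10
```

Count digits by repeated division by 10
`hits` takes the values: 0 → 1 → 2 → 3

Answer: 3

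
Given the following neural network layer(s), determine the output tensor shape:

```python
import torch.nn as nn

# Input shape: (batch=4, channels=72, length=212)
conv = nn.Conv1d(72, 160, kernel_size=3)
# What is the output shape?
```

Input: (4, 72, 212) -> Output: (4, 160, 210)

Answer: (4, 160, 210)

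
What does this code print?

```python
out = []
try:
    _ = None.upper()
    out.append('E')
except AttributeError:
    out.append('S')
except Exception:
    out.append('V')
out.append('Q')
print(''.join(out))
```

Execution trace: 'S' (except AttributeError) → 'Q' (after the try/except). Output: SQ

Answer: SQ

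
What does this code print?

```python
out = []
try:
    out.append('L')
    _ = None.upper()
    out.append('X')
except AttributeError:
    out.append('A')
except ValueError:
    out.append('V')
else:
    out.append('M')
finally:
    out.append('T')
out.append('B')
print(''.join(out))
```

Execution trace: 'L' (try body) → 'A' (except AttributeError) → 'T' (finally) → 'B' (after the try/except). Output: LATB

Answer: LATB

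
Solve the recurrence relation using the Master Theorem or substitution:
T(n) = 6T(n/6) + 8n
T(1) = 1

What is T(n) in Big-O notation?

By Master Theorem: a=6, b=6, f(n)=8n. Since log_6(6) = 1 and f(n) = Θ(n^1), Case 2 applies. T(n) = O(n log n).

Answer: O(n log n)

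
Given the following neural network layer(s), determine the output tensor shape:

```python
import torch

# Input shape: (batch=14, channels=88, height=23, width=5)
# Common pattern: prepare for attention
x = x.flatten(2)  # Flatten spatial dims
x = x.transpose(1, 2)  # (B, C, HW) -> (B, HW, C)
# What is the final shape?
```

Input: (14, 88, 23, 5) -> after flatten(2): (14, 88, 115) -> Output: (14, 115, 88)

Answer: (14, 115, 88)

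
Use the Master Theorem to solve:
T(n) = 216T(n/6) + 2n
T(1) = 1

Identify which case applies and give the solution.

a=216, b=6, f(n)=2n. log_6(216) = 3. Since c=1 < 3, Case 1 applies: T(n) = Θ(n^log_b(a)) = O(n^3).

Answer: O(n^3) - Case 1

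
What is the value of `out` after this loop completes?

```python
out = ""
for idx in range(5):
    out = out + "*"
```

Repeat '*' 5 times
`out` takes the values: "" → "*" → "**" → "***" → "****" → "*****"

Answer: "*****"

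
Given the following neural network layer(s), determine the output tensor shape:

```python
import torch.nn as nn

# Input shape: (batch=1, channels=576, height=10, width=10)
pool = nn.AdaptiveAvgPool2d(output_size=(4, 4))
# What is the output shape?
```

Input: (1, 576, 10, 10) -> Output: (1, 576, 4, 4)

Answer: (1, 576, 4, 4)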